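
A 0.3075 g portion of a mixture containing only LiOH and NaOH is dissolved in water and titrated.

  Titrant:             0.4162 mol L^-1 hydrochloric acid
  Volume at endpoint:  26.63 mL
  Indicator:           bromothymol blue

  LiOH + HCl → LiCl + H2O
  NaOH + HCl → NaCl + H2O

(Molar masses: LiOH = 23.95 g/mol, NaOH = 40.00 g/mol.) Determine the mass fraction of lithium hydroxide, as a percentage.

n(HCl) = 0.02663 × 0.4162 = 0.01108 mol
Let x = n(LiOH), y = n(NaOH).
Titrant: 1x + 1y = 0.01108;  mass: 23.95x + 40.00y = 0.3075
Solving, x = 8.463 × 10^-3 mol, y = 2.620 × 10^-3 mol
mass of LiOH = 8.463 × 10^-3 × 23.95 = 0.2027 g
% LiOH = 0.2027 / 0.3075 × 100 = 65.92 %

65.92 %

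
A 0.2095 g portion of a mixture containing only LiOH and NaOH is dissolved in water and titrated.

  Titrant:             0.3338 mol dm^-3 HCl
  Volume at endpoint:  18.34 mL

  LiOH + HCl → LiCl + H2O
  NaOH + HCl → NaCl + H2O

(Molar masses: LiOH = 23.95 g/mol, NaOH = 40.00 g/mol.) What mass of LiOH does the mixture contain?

n(HCl) = 0.01834 × 0.3338 = 6.122 × 10^-3 mol
Let x = n(LiOH), y = n(NaOH).
Titrant: 1x + 1y = 6.122 × 10^-3;  mass: 23.95x + 40.00y = 0.2095
Solving, x = 2.204 × 10^-3 mol, y = 3.918 × 10^-3 mol
mass of LiOH = 2.204 × 10^-3 × 23.95 = 0.05279 g

0.05279 g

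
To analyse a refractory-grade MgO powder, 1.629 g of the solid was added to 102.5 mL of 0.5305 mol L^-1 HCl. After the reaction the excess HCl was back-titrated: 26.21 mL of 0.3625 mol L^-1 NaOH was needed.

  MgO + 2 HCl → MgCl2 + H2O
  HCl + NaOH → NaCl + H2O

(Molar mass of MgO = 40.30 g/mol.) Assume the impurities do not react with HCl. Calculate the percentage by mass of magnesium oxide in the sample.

55.51 %

n(HCl) added = 0.1025 × 0.5305 = 0.05438 mol
n(NaOH) used in back-titration = 0.02621 × 0.3625 = 9.501 × 10^-3 mol
n(HCl) left over = 9.501 × 10^-3 mol (1:1 ratio)
n(HCl) consumed by analyte = 0.05438 − 9.501 × 10^-3 = 0.04488 mol
From the 1:2 ratio, n(MgO) = 1/2 × 0.04488 = 0.02244 mol
mass of MgO = 0.02244 × 40.30 = 0.9042 g
% MgO = 0.9042 / 1.629 × 100 = 55.51 %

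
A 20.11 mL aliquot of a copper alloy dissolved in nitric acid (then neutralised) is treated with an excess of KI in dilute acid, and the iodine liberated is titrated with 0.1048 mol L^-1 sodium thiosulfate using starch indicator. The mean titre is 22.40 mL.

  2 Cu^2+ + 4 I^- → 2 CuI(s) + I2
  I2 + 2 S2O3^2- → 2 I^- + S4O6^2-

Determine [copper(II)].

0.1167 mol/L

n(S2O3^2-) = 0.02240 × 0.1048 = 2.348 × 10^-3 mol
n(I2) = n(S2O3^2-)/2 = 1.174 × 10^-3 mol
From the 2:1 ratio, n(Cu2+) in the aliquot = 2/1 × 1.174 × 10^-3 = 2.348 × 10^-3 mol
[Cu2+] = 2.348 × 10^-3 / 0.02011 = 0.1167 mol/L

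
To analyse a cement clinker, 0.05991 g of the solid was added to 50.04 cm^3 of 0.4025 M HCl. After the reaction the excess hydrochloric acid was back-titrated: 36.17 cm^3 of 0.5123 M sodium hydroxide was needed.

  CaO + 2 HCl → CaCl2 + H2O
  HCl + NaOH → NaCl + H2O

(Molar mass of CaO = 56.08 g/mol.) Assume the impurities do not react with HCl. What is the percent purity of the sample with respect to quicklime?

n(HCl) added = 0.05004 × 0.4025 = 0.02014 mol
n(NaOH) used in back-titration = 0.03617 × 0.5123 = 0.01853 mol
n(HCl) left over = 0.01853 mol (1:1 ratio)
n(HCl) consumed by analyte = 0.02014 − 0.01853 = 1.611 × 10^-3 mol
From the 1:2 ratio, n(CaO) = 1/2 × 1.611 × 10^-3 = 8.056 × 10^-4 mol
mass of CaO = 8.056 × 10^-4 × 56.08 = 0.04518 g
% CaO = 0.04518 / 0.05991 × 100 = 75.41 %

75.41 %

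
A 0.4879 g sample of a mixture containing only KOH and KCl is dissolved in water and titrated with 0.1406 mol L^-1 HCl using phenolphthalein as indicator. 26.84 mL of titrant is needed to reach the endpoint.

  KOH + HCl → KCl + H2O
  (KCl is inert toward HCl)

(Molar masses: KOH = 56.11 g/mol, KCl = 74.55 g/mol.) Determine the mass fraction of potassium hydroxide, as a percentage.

n(HCl) = 0.02684 × 0.1406 = 3.774 × 10^-3 mol
Let x = n(KOH), y = n(KCl).
Titrant: 1x = 3.774 × 10^-3;  mass: 56.11x + 74.55y = 0.4879
Solving, x = 3.774 × 10^-3 mol, y = 3.704 × 10^-3 mol
mass of KOH = 3.774 × 10^-3 × 56.11 = 0.2117 g
% KOH = 0.2117 / 0.4879 × 100 = 43.40 %

43.40 %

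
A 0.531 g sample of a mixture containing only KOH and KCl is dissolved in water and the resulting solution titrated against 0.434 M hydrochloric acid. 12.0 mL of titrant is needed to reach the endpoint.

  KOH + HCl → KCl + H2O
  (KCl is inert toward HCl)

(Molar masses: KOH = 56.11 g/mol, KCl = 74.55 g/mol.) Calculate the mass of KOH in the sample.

0.292 g

n(HCl) = 0.0120 × 0.434 = 5.21 × 10^-3 mol
Let x = n(KOH), y = n(KCl).
Titrant: 1x = 5.21 × 10^-3;  mass: 56.11x + 74.55y = 0.531
Solving, x = 5.21 × 10^-3 mol, y = 3.20 × 10^-3 mol
mass of KOH = 5.21 × 10^-3 × 56.11 = 0.292 g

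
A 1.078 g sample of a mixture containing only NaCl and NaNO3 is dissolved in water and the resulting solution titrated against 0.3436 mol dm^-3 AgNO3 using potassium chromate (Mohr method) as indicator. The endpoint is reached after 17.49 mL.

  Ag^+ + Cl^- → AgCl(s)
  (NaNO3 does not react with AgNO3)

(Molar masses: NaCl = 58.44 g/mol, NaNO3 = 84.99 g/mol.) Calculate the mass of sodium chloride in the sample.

n(AgNO3) = 0.01749 × 0.3436 = 6.010 × 10^-3 mol
Let x = n(NaCl), y = n(NaNO3).
Titrant: 1x = 6.010 × 10^-3;  mass: 58.44x + 84.99y = 1.078
Solving, x = 6.010 × 10^-3 mol, y = 8.552 × 10^-3 mol
mass of NaCl = 6.010 × 10^-3 × 58.44 = 0.3512 g

0.3512 g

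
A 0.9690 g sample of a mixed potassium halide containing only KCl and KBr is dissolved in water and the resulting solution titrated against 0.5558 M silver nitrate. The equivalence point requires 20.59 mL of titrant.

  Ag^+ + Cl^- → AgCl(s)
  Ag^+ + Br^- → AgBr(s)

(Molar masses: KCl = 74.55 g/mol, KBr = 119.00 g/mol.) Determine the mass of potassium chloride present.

n(AgNO3) = 0.02059 × 0.5558 = 0.01144 mol
Let x = n(KCl), y = n(KBr).
Titrant: 1x + 1y = 0.01144;  mass: 74.55x + 119.00y = 0.9690
Solving, x = 8.837 × 10^-3 mol, y = 2.606 × 10^-3 mol
mass of KCl = 8.837 × 10^-3 × 74.55 = 0.6588 g

0.6588 g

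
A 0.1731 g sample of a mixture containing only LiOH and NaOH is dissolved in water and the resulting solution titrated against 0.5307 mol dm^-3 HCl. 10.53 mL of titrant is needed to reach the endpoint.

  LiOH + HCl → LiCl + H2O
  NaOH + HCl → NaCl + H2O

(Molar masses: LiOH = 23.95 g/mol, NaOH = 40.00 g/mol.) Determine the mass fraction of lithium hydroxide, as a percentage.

n(HCl) = 0.01053 × 0.5307 = 5.588 × 10^-3 mol
Let x = n(LiOH), y = n(NaOH).
Titrant: 1x + 1y = 5.588 × 10^-3;  mass: 23.95x + 40.00y = 0.1731
Solving, x = 3.142 × 10^-3 mol, y = 2.446 × 10^-3 mol
mass of LiOH = 3.142 × 10^-3 × 23.95 = 0.07525 g
% LiOH = 0.07525 / 0.1731 × 100 = 43.47 %

43.47 %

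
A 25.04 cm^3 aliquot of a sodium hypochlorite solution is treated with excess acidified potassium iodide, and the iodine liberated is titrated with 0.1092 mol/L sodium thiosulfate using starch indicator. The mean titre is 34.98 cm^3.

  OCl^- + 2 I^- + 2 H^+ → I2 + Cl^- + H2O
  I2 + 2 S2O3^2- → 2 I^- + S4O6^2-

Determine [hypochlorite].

n(S2O3^2-) = 0.03498 × 0.1092 = 3.820 × 10^-3 mol
n(I2) = n(S2O3^2-)/2 = 1.910 × 10^-3 mol
n(OCl^-) in the aliquot = 1.910 × 10^-3 mol (1:1 ratio)
[OCl^-] = 1.910 × 10^-3 / 0.02504 = 0.07627 mol/L

0.07627 mol/L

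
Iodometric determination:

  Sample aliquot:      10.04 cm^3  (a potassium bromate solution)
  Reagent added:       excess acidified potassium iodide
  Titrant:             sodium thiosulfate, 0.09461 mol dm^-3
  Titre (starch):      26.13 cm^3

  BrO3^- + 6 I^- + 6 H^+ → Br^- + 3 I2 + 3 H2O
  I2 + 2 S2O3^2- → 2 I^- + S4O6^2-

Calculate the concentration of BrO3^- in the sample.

n(S2O3^2-) = 0.02613 × 0.09461 = 2.472 × 10^-3 mol
n(I2) = n(S2O3^2-)/2 = 1.236 × 10^-3 mol
From the 1:3 ratio, n(BrO3^-) in the aliquot = 1/3 × 1.236 × 10^-3 = 4.120 × 10^-4 mol
[BrO3^-] = 4.120 × 10^-4 / 0.01004 = 0.04104 mol/L

0.04104 mol/L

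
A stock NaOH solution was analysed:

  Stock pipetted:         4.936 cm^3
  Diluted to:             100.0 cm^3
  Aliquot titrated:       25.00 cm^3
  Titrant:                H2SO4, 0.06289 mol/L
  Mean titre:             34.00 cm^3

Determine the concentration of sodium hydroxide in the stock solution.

3.466 mol/L

2 NaOH + H2SO4 → Na2SO4 + 2 H2O
n(H2SO4) = 0.03400 × 0.06289 = 2.138 × 10^-3 mol
From the 2:1 ratio, n(NaOH) in the aliquot = 2/1 × 2.138 × 10^-3 = 4.277 × 10^-3 mol
[NaOH]_dilute = 4.277 × 10^-3 / 0.02500 = 0.1711 mol/L
Dilution factor = 100.0 / 4.936 = 20.26
[NaOH]_stock = 0.1711 × 20.26 = 3.466 mol/L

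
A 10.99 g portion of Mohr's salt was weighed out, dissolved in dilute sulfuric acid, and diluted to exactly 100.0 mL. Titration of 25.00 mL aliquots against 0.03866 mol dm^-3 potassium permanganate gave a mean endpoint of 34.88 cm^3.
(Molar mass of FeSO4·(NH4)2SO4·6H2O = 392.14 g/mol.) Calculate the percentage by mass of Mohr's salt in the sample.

96.23 %

MnO4^- + 5 Fe^2+ + 8 H^+ → Mn^2+ + 5 Fe^3+ + 4 H2O
n(KMnO4) per titration = 0.03488 × 0.03866 = 1.348 × 10^-3 mol
From the 5:1 ratio, n(FeSO4·(NH4)2SO4·6H2O) in each aliquot = 5/1 × 1.348 × 10^-3 = 6.742 × 10^-3 mol
n(FeSO4·(NH4)2SO4·6H2O) in the whole flask = 6.742 × 10^-3 × 100.0/25.00 = 0.02697 mol
mass of FeSO4·(NH4)2SO4·6H2O = 0.02697 × 392.14 = 10.58 g
% FeSO4·(NH4)2SO4·6H2O = 10.58 / 10.99 × 100 = 96.23 %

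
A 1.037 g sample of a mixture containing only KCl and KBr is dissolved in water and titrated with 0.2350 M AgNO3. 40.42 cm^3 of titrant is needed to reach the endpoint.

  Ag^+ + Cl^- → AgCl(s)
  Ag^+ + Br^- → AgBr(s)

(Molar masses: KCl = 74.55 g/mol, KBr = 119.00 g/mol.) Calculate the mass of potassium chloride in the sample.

0.1566 g

n(AgNO3) = 0.04042 × 0.2350 = 9.499 × 10^-3 mol
Let x = n(KCl), y = n(KBr).
Titrant: 1x + 1y = 9.499 × 10^-3;  mass: 74.55x + 119.00y = 1.037
Solving, x = 2.100 × 10^-3 mol, y = 7.399 × 10^-3 mol
mass of KCl = 2.100 × 10^-3 × 74.55 = 0.1566 g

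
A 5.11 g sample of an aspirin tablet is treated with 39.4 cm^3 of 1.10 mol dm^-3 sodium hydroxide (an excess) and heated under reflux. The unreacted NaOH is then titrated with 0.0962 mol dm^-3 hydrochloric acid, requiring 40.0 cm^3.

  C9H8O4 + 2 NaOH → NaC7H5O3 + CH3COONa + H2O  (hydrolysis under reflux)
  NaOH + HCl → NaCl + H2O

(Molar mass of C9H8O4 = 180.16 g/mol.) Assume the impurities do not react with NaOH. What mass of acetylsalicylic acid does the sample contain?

3.56 g

n(NaOH) added = 0.0394 × 1.10 = 0.0433 mol
n(HCl) used in back-titration = 0.0400 × 0.0962 = 3.85 × 10^-3 mol
n(NaOH) left over = 3.85 × 10^-3 mol (1:1 ratio)
n(NaOH) consumed by analyte = 0.0433 − 3.85 × 10^-3 = 0.0395 mol
From the 1:2 ratio, n(C9H8O4) = 1/2 × 0.0395 = 0.0197 mol
mass of C9H8O4 = 0.0197 × 180.16 = 3.56 g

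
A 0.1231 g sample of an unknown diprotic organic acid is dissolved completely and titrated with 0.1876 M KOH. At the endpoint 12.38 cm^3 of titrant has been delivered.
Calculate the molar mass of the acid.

106.0 g/mol

n(KOH) = 0.01238 L × 0.1876 mol/L = 2.322 × 10^-3 mol
From the 1:2 ratio, n(H2A) = 1/2 × 2.322 × 10^-3 = 1.161 × 10^-3 mol
M = m / n = 0.1231 g / 1.161 × 10^-3 mol = 106.0 g/mol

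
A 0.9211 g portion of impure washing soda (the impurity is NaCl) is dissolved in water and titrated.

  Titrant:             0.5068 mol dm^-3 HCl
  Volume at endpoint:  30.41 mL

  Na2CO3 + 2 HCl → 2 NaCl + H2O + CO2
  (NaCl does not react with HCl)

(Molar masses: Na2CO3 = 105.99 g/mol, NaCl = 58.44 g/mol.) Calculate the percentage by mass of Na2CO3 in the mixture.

88.67 %

n(HCl) = 0.03041 × 0.5068 = 0.01541 mol
Let x = n(Na2CO3), y = n(NaCl).
Titrant: 2x = 0.01541;  mass: 105.99x + 58.44y = 0.9211
Solving, x = 7.706 × 10^-3 mol, y = 1.786 × 10^-3 mol
mass of Na2CO3 = 7.706 × 10^-3 × 105.99 = 0.8167 g
% Na2CO3 = 0.8167 / 0.9211 × 100 = 88.67 %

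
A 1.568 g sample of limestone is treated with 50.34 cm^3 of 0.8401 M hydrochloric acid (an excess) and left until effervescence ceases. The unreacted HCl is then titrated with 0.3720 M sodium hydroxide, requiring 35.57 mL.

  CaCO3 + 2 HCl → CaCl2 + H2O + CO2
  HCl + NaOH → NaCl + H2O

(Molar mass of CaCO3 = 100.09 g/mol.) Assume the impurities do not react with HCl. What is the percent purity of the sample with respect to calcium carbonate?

92.74 %

n(HCl) added = 0.05034 × 0.8401 = 0.04229 mol
n(NaOH) used in back-titration = 0.03557 × 0.3720 = 0.01323 mol
n(HCl) left over = 0.01323 mol (1:1 ratio)
n(HCl) consumed by analyte = 0.04229 − 0.01323 = 0.02906 mol
From the 1:2 ratio, n(CaCO3) = 1/2 × 0.02906 = 0.01453 mol
mass of CaCO3 = 0.01453 × 100.09 = 1.454 g
% CaCO3 = 1.454 / 1.568 × 100 = 92.74 %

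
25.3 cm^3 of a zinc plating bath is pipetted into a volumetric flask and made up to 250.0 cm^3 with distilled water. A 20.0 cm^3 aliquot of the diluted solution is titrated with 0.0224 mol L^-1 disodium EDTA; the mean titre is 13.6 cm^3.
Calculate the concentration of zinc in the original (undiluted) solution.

0.151 mol/L

Zn^2+ + EDTA^4- → [Zn(EDTA)]^2-
n(EDTA) = 0.0136 × 0.0224 = 3.05 × 10^-4 mol
n(Zn2+) in the aliquot = 3.05 × 10^-4 mol (1:1 ratio)
[Zn2+]_dilute = 3.05 × 10^-4 / 0.0200 = 0.0152 mol/L
Dilution factor = 250.0 / 25.3 = 9.881
[Zn2+]_stock = 0.0152 × 9.881 = 0.151 mol/L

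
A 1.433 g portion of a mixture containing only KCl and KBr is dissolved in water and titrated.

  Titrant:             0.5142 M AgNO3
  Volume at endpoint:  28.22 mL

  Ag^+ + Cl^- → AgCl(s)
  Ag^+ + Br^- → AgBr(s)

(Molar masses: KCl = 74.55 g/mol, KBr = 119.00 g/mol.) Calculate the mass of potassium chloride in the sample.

0.4927 g

n(AgNO3) = 0.02822 × 0.5142 = 0.01451 mol
Let x = n(KCl), y = n(KBr).
Titrant: 1x + 1y = 0.01451;  mass: 74.55x + 119.00y = 1.433
Solving, x = 6.609 × 10^-3 mol, y = 7.902 × 10^-3 mol
mass of KCl = 6.609 × 10^-3 × 74.55 = 0.4927 g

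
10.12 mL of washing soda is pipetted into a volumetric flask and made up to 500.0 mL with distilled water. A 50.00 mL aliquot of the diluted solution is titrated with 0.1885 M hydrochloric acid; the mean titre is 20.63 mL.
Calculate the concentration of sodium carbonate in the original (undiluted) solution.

1.921 M

Na2CO3 + 2 HCl → 2 NaCl + H2O + CO2
n(HCl) = 0.02063 × 0.1885 = 3.889 × 10^-3 mol
From the 1:2 ratio, n(Na2CO3) in the aliquot = 1/2 × 3.889 × 10^-3 = 1.944 × 10^-3 mol
[Na2CO3]_dilute = 1.944 × 10^-3 / 0.05000 = 0.03889 mol/L
Dilution factor = 500.0 / 10.12 = 49.41
[Na2CO3]_stock = 0.03889 × 49.41 = 1.921 mol/L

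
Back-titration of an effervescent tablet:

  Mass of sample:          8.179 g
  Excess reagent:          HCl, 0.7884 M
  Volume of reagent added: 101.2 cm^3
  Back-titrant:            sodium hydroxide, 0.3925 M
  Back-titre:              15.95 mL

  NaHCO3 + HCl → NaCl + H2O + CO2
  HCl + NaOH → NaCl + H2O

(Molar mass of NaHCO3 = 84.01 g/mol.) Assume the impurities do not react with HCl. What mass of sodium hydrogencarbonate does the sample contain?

6.177 g

n(HCl) added = 0.1012 × 0.7884 = 0.07979 mol
n(NaOH) used in back-titration = 0.01595 × 0.3925 = 6.260 × 10^-3 mol
n(HCl) left over = 6.260 × 10^-3 mol (1:1 ratio)
n(HCl) consumed by analyte = 0.07979 − 6.260 × 10^-3 = 0.07353 mol
n(NaHCO3) = 0.07353 mol (1:1 ratio)
mass of NaHCO3 = 0.07353 × 84.01 = 6.177 g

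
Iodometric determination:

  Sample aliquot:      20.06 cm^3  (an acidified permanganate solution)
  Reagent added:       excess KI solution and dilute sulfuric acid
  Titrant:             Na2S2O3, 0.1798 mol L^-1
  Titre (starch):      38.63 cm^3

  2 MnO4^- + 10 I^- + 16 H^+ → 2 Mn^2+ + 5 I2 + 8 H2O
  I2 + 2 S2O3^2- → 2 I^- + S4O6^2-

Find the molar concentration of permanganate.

0.06925 mol/L

n(S2O3^2-) = 0.03863 × 0.1798 = 6.946 × 10^-3 mol
n(I2) = n(S2O3^2-)/2 = 3.473 × 10^-3 mol
From the 2:5 ratio, n(MnO4^-) in the aliquot = 2/5 × 3.473 × 10^-3 = 1.389 × 10^-3 mol
[MnO4^-] = 1.389 × 10^-3 / 0.02006 = 0.06925 mol/L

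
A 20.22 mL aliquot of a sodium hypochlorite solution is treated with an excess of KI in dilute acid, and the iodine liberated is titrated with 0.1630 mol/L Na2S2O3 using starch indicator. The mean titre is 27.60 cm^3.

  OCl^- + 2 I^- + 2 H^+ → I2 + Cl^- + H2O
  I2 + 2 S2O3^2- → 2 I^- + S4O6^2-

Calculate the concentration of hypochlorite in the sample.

0.1112 mol/L

n(S2O3^2-) = 0.02760 × 0.1630 = 4.499 × 10^-3 mol
n(I2) = n(S2O3^2-)/2 = 2.249 × 10^-3 mol
n(OCl^-) in the aliquot = 2.249 × 10^-3 mol (1:1 ratio)
[OCl^-] = 2.249 × 10^-3 / 0.02022 = 0.1112 mol/L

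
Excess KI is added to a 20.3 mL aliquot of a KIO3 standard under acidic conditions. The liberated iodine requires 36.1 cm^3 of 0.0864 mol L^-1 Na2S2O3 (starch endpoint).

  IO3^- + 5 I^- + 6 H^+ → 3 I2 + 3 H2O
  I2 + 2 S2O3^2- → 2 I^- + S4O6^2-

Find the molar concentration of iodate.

0.0256 mol/L

n(S2O3^2-) = 0.0361 × 0.0864 = 3.12 × 10^-3 mol
n(I2) = n(S2O3^2-)/2 = 1.56 × 10^-3 mol
From the 1:3 ratio, n(IO3^-) in the aliquot = 1/3 × 1.56 × 10^-3 = 5.20 × 10^-4 mol
[IO3^-] = 5.20 × 10^-4 / 0.0203 = 0.0256 mol/L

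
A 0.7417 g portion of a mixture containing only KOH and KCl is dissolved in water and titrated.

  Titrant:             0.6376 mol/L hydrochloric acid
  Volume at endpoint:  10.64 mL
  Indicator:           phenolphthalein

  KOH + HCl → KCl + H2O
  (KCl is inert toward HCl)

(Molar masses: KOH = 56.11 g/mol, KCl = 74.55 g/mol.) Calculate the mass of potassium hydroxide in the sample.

n(HCl) = 0.01064 × 0.6376 = 6.784 × 10^-3 mol
Let x = n(KOH), y = n(KCl).
Titrant: 1x = 6.784 × 10^-3;  mass: 56.11x + 74.55y = 0.7417
Solving, x = 6.784 × 10^-3 mol, y = 4.843 × 10^-3 mol
mass of KOH = 6.784 × 10^-3 × 56.11 = 0.3807 g

0.3807 g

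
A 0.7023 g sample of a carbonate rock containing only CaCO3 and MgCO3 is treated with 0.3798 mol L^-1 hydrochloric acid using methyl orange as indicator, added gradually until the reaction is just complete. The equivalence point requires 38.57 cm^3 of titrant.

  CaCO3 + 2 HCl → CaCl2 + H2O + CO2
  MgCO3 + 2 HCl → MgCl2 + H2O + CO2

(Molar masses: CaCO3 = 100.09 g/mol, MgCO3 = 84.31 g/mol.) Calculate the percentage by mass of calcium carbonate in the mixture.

n(HCl) = 0.03857 × 0.3798 = 0.01465 mol
Let x = n(CaCO3), y = n(MgCO3).
Titrant: 2x + 2y = 0.01465;  mass: 100.09x + 84.31y = 0.7023
Solving, x = 5.372 × 10^-3 mol, y = 1.952 × 10^-3 mol
mass of CaCO3 = 5.372 × 10^-3 × 100.09 = 0.5377 g
% CaCO3 = 0.5377 / 0.7023 × 100 = 76.57 %

76.57 %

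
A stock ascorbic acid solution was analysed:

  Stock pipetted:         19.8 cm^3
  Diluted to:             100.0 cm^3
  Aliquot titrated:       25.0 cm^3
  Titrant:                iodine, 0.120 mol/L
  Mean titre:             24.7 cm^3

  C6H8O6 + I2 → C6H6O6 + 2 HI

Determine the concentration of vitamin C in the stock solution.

n(I2) = 0.0247 × 0.120 = 2.96 × 10^-3 mol
n(C6H8O6) in the aliquot = 2.96 × 10^-3 mol (1:1 ratio)
[C6H8O6]_dilute = 2.96 × 10^-3 / 0.0250 = 0.119 mol/L
Dilution factor = 100.0 / 19.8 = 5.051
[C6H8O6]_stock = 0.119 × 5.051 = 0.599 mol/L

0.599 mol/L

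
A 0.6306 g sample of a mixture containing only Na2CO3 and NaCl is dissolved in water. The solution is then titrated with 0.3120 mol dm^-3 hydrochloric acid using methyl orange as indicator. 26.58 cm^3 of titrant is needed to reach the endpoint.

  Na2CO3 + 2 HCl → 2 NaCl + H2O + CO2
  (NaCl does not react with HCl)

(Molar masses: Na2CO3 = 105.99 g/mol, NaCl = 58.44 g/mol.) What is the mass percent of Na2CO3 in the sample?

n(HCl) = 0.02658 × 0.3120 = 8.293 × 10^-3 mol
Let x = n(Na2CO3), y = n(NaCl).
Titrant: 2x = 8.293 × 10^-3;  mass: 105.99x + 58.44y = 0.6306
Solving, x = 4.146 × 10^-3 mol, y = 3.270 × 10^-3 mol
mass of Na2CO3 = 4.146 × 10^-3 × 105.99 = 0.4395 g
% Na2CO3 = 0.4395 / 0.6306 × 100 = 69.69 %

69.69 %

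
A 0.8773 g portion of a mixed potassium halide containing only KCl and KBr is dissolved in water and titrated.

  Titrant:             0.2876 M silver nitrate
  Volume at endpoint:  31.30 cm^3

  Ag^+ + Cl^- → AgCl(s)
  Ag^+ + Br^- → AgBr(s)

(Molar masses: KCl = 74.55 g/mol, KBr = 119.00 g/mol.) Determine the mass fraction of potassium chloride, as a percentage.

n(AgNO3) = 0.03130 × 0.2876 = 9.002 × 10^-3 mol
Let x = n(KCl), y = n(KBr).
Titrant: 1x + 1y = 9.002 × 10^-3;  mass: 74.55x + 119.00y = 0.8773
Solving, x = 4.363 × 10^-3 mol, y = 4.639 × 10^-3 mol
mass of KCl = 4.363 × 10^-3 × 74.55 = 0.3252 g
% KCl = 0.3252 / 0.8773 × 100 = 37.07 %

37.07 %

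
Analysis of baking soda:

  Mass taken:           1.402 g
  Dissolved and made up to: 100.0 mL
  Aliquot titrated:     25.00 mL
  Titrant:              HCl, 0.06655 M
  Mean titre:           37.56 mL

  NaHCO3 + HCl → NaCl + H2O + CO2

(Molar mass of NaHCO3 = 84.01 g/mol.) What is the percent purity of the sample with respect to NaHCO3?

59.91 %

n(HCl) per titration = 0.03756 × 0.06655 = 2.500 × 10^-3 mol
n(NaHCO3) in each aliquot = 2.500 × 10^-3 mol (1:1 ratio)
n(NaHCO3) in the whole flask = 2.500 × 10^-3 × 100.0/25.00 = 9.998 × 10^-3 mol
mass of NaHCO3 = 9.998 × 10^-3 × 84.01 = 0.8400 g
% NaHCO3 = 0.8400 / 1.402 × 100 = 59.91 %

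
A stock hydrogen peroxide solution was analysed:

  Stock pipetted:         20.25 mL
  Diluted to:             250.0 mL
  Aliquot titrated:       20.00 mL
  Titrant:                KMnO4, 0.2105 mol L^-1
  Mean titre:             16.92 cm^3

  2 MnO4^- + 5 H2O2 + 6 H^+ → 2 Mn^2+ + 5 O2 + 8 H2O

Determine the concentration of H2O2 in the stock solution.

5.496 mol/L

n(KMnO4) = 0.01692 × 0.2105 = 3.562 × 10^-3 mol
From the 5:2 ratio, n(H2O2) in the aliquot = 5/2 × 3.562 × 10^-3 = 8.904 × 10^-3 mol
[H2O2]_dilute = 8.904 × 10^-3 / 0.02000 = 0.4452 mol/L
Dilution factor = 250.0 / 20.25 = 12.35
[H2O2]_stock = 0.4452 × 12.35 = 5.496 mol/L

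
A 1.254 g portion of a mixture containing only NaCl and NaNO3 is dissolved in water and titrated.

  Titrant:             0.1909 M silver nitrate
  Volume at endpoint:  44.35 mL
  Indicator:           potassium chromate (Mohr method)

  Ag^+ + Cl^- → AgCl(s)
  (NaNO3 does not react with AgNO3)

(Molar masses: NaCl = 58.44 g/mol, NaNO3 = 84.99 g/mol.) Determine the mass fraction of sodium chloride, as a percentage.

n(AgNO3) = 0.04435 × 0.1909 = 8.466 × 10^-3 mol
Let x = n(NaCl), y = n(NaNO3).
Titrant: 1x = 8.466 × 10^-3;  mass: 58.44x + 84.99y = 1.254
Solving, x = 8.466 × 10^-3 mol, y = 8.933 × 10^-3 mol
mass of NaCl = 8.466 × 10^-3 × 58.44 = 0.4948 g
% NaCl = 0.4948 / 1.254 × 100 = 39.46 %

39.46 %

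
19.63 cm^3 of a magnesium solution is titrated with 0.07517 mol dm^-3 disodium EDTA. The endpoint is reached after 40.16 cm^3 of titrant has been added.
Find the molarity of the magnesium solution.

Mg^2+ + EDTA^4- → [Mg(EDTA)]^2-
n(EDTA) = 0.04016 L × 0.07517 mol/L = 3.019 × 10^-3 mol
n(Mg2+) = 3.019 × 10^-3 mol (1:1 mole ratio)
[Mg2+] = 3.019 × 10^-3 mol / 0.01963 L = 0.1538 mol/L

0.1538 mol/L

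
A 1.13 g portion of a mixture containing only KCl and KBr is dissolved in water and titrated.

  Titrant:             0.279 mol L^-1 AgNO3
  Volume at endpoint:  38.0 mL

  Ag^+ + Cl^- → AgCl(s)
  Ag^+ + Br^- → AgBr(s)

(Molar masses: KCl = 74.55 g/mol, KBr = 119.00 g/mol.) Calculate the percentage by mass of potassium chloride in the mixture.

n(AgNO3) = 0.0380 × 0.279 = 0.0106 mol
Let x = n(KCl), y = n(KBr).
Titrant: 1x + 1y = 0.0106;  mass: 74.55x + 119.00y = 1.13
Solving, x = 2.96 × 10^-3 mol, y = 7.64 × 10^-3 mol
mass of KCl = 2.96 × 10^-3 × 74.55 = 0.221 g
% KCl = 0.221 / 1.13 × 100 = 19.5 %

19.5 %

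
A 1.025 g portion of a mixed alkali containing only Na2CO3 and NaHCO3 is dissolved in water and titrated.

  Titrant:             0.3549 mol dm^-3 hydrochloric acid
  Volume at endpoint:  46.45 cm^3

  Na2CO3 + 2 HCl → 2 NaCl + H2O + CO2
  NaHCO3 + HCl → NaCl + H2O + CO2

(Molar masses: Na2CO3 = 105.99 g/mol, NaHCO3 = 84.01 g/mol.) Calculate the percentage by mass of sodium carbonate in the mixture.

60.00 %

n(HCl) = 0.04645 × 0.3549 = 0.01649 mol
Let x = n(Na2CO3), y = n(NaHCO3).
Titrant: 2x + 1y = 0.01649;  mass: 105.99x + 84.01y = 1.025
Solving, x = 5.802 × 10^-3 mol, y = 4.881 × 10^-3 mol
mass of Na2CO3 = 5.802 × 10^-3 × 105.99 = 0.6150 g
% Na2CO3 = 0.6150 / 1.025 × 100 = 60.00 %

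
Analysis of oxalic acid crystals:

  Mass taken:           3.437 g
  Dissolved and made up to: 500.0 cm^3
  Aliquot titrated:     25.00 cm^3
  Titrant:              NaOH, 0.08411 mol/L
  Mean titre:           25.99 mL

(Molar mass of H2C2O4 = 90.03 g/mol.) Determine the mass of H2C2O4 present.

H2C2O4 + 2 NaOH → Na2C2O4 + 2 H2O
n(NaOH) per titration = 0.02599 × 0.08411 = 2.186 × 10^-3 mol
From the 1:2 ratio, n(H2C2O4) in each aliquot = 1/2 × 2.186 × 10^-3 = 1.093 × 10^-3 mol
n(H2C2O4) in the whole flask = 1.093 × 10^-3 × 500.0/25.00 = 0.02186 mol
mass of H2C2O4 = 0.02186 × 90.03 = 1.968 g

1.968 g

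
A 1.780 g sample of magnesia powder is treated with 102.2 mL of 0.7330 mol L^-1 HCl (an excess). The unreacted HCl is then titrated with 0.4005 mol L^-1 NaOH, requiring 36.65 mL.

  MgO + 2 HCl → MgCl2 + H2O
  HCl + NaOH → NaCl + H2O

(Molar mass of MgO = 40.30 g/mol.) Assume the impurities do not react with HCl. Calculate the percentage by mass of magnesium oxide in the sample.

n(HCl) added = 0.1022 × 0.7330 = 0.07491 mol
n(NaOH) used in back-titration = 0.03665 × 0.4005 = 0.01468 mol
n(HCl) left over = 0.01468 mol (1:1 ratio)
n(HCl) consumed by analyte = 0.07491 − 0.01468 = 0.06023 mol
From the 1:2 ratio, n(MgO) = 1/2 × 0.06023 = 0.03012 mol
mass of MgO = 0.03012 × 40.30 = 1.214 g
% MgO = 1.214 / 1.780 × 100 = 68.19 %

68.19 %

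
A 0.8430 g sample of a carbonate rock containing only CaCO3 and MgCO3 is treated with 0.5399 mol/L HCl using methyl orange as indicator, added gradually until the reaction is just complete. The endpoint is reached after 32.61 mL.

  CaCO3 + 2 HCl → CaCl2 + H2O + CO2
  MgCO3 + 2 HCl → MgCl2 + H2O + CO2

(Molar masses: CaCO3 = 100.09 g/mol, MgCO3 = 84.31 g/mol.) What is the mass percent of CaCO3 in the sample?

n(HCl) = 0.03261 × 0.5399 = 0.01761 mol
Let x = n(CaCO3), y = n(MgCO3).
Titrant: 2x + 2y = 0.01761;  mass: 100.09x + 84.31y = 0.8430
Solving, x = 6.389 × 10^-3 mol, y = 2.414 × 10^-3 mol
mass of CaCO3 = 6.389 × 10^-3 × 100.09 = 0.6394 g
% CaCO3 = 0.6394 / 0.8430 × 100 = 75.85 %

75.85 %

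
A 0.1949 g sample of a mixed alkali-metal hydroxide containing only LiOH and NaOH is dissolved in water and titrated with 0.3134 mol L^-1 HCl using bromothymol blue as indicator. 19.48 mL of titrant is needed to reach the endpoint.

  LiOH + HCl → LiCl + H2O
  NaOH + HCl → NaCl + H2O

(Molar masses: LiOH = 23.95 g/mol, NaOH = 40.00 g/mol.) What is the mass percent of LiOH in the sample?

37.75 %

n(HCl) = 0.01948 × 0.3134 = 6.105 × 10^-3 mol
Let x = n(LiOH), y = n(NaOH).
Titrant: 1x + 1y = 6.105 × 10^-3;  mass: 23.95x + 40.00y = 0.1949
Solving, x = 3.072 × 10^-3 mol, y = 3.033 × 10^-3 mol
mass of LiOH = 3.072 × 10^-3 × 23.95 = 0.07357 g
% LiOH = 0.07357 / 0.1949 × 100 = 37.75 %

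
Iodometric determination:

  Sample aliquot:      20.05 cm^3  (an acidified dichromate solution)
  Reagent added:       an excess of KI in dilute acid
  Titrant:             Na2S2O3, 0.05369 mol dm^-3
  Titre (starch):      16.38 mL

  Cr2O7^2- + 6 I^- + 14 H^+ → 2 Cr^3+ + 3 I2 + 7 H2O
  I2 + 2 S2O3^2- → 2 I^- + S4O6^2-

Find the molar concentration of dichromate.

0.007310 mol/L

n(S2O3^2-) = 0.01638 × 0.05369 = 8.794 × 10^-4 mol
n(I2) = n(S2O3^2-)/2 = 4.397 × 10^-4 mol
From the 1:3 ratio, n(Cr2O7^2-) in the aliquot = 1/3 × 4.397 × 10^-4 = 1.466 × 10^-4 mol
[Cr2O7^2-] = 1.466 × 10^-4 / 0.02005 = 0.007310 mol/L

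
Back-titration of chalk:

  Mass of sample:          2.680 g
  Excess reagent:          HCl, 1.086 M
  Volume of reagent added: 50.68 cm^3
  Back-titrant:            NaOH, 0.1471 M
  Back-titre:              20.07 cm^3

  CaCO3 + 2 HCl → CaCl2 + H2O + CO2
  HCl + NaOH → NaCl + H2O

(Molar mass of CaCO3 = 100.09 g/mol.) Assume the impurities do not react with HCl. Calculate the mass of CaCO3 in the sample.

n(HCl) added = 0.05068 × 1.086 = 0.05504 mol
n(NaOH) used in back-titration = 0.02007 × 0.1471 = 2.952 × 10^-3 mol
n(HCl) left over = 2.952 × 10^-3 mol (1:1 ratio)
n(HCl) consumed by analyte = 0.05504 − 2.952 × 10^-3 = 0.05209 mol
From the 1:2 ratio, n(CaCO3) = 1/2 × 0.05209 = 0.02604 mol
mass of CaCO3 = 0.02604 × 100.09 = 2.607 g

2.607 g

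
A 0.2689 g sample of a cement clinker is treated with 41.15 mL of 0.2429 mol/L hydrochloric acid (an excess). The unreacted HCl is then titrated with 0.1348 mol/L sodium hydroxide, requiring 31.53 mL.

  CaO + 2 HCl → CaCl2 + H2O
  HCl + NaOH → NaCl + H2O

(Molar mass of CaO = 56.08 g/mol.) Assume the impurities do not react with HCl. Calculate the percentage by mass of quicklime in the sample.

59.91 %

n(HCl) added = 0.04115 × 0.2429 = 9.995 × 10^-3 mol
n(NaOH) used in back-titration = 0.03153 × 0.1348 = 4.250 × 10^-3 mol
n(HCl) left over = 4.250 × 10^-3 mol (1:1 ratio)
n(HCl) consumed by analyte = 9.995 × 10^-3 − 4.250 × 10^-3 = 5.745 × 10^-3 mol
From the 1:2 ratio, n(CaO) = 1/2 × 5.745 × 10^-3 = 2.873 × 10^-3 mol
mass of CaO = 2.873 × 10^-3 × 56.08 = 0.1611 g
% CaO = 0.1611 / 0.2689 × 100 = 59.91 %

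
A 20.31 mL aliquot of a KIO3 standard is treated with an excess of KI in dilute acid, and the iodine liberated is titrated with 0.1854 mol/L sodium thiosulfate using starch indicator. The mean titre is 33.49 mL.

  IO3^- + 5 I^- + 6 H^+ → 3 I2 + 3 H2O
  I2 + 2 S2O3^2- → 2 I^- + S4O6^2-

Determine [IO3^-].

0.05095 mol/L

n(S2O3^2-) = 0.03349 × 0.1854 = 6.209 × 10^-3 mol
n(I2) = n(S2O3^2-)/2 = 3.105 × 10^-3 mol
From the 1:3 ratio, n(IO3^-) in the aliquot = 1/3 × 3.105 × 10^-3 = 1.035 × 10^-3 mol
[IO3^-] = 1.035 × 10^-3 / 0.02031 = 0.05095 mol/L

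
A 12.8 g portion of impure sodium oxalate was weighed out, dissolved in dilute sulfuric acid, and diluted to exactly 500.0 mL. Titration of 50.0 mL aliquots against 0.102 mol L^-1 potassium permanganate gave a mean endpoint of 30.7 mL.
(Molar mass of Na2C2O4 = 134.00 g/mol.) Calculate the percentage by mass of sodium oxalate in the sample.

2 MnO4^- + 5 C2O4^2- + 16 H^+ → 2 Mn^2+ + 10 CO2 + 8 H2O
n(KMnO4) per titration = 0.0307 × 0.102 = 3.13 × 10^-3 mol
From the 5:2 ratio, n(Na2C2O4) in each aliquot = 5/2 × 3.13 × 10^-3 = 7.83 × 10^-3 mol
n(Na2C2O4) in the whole flask = 7.83 × 10^-3 × 500.0/50.0 = 0.0783 mol
mass of Na2C2O4 = 0.0783 × 134.00 = 10.5 g
% Na2C2O4 = 10.5 / 12.8 × 100 = 82.0 %

82.0 %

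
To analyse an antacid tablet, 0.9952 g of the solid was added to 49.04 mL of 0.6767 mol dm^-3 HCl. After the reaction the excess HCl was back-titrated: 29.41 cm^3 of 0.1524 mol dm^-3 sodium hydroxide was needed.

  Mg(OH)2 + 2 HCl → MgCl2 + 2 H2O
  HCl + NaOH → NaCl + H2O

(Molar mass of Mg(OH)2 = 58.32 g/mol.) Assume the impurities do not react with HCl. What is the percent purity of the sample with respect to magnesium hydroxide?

n(HCl) added = 0.04904 × 0.6767 = 0.03319 mol
n(NaOH) used in back-titration = 0.02941 × 0.1524 = 4.482 × 10^-3 mol
n(HCl) left over = 4.482 × 10^-3 mol (1:1 ratio)
n(HCl) consumed by analyte = 0.03319 − 4.482 × 10^-3 = 0.02870 mol
From the 1:2 ratio, n(Mg(OH)2) = 1/2 × 0.02870 = 0.01435 mol
mass of Mg(OH)2 = 0.01435 × 58.32 = 0.8370 g
% Mg(OH)2 = 0.8370 / 0.9952 × 100 = 84.10 %

84.10 %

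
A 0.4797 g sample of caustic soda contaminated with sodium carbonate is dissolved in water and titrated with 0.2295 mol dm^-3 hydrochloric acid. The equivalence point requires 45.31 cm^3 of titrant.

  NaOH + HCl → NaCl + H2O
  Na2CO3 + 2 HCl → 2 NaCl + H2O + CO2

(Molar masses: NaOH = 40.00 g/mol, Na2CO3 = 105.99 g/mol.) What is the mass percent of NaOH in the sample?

45.80 %

n(HCl) = 0.04531 × 0.2295 = 0.01040 mol
Let x = n(NaOH), y = n(Na2CO3).
Titrant: 1x + 2y = 0.01040;  mass: 40.00x + 105.99y = 0.4797
Solving, x = 5.493 × 10^-3 mol, y = 2.453 × 10^-3 mol
mass of NaOH = 5.493 × 10^-3 × 40.00 = 0.2197 g
% NaOH = 0.2197 / 0.4797 × 100 = 45.80 %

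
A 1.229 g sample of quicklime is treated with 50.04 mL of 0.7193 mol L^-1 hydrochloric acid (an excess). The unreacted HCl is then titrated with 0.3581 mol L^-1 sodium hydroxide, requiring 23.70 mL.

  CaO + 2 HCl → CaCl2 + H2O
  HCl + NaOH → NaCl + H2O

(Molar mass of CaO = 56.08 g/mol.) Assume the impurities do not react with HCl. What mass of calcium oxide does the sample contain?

n(HCl) added = 0.05004 × 0.7193 = 0.03599 mol
n(NaOH) used in back-titration = 0.02370 × 0.3581 = 8.487 × 10^-3 mol
n(HCl) left over = 8.487 × 10^-3 mol (1:1 ratio)
n(HCl) consumed by analyte = 0.03599 − 8.487 × 10^-3 = 0.02751 mol
From the 1:2 ratio, n(CaO) = 1/2 × 0.02751 = 0.01375 mol
mass of CaO = 0.01375 × 56.08 = 0.7713 g

0.7713 g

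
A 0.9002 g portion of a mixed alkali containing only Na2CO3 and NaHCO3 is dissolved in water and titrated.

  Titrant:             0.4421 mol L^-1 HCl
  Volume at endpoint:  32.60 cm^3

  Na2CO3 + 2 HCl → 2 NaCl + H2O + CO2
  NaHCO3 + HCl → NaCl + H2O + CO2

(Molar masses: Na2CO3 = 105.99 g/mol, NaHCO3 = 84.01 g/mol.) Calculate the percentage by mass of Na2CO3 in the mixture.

n(HCl) = 0.03260 × 0.4421 = 0.01441 mol
Let x = n(Na2CO3), y = n(NaHCO3).
Titrant: 2x + 1y = 0.01441;  mass: 105.99x + 84.01y = 0.9002
Solving, x = 5.007 × 10^-3 mol, y = 4.398 × 10^-3 mol
mass of Na2CO3 = 5.007 × 10^-3 × 105.99 = 0.5307 g
% Na2CO3 = 0.5307 / 0.9002 × 100 = 58.95 %

58.95 %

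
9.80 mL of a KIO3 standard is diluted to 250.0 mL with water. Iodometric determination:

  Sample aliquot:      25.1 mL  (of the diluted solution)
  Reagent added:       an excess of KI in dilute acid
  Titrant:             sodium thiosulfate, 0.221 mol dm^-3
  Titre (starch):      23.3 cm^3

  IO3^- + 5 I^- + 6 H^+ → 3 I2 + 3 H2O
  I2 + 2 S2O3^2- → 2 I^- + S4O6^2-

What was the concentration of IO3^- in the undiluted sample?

0.872 mol/L

n(S2O3^2-) = 0.0233 × 0.221 = 5.15 × 10^-3 mol
n(I2) = n(S2O3^2-)/2 = 2.57 × 10^-3 mol
From the 1:3 ratio, n(IO3^-) in the aliquot = 1/3 × 2.57 × 10^-3 = 8.58 × 10^-4 mol
[IO3^-]_dilute = 8.58 × 10^-4 / 0.0251 = 0.0342 mol/L
[IO3^-]_original = 0.0342 × 250.0/9.80 = 0.872 mol/L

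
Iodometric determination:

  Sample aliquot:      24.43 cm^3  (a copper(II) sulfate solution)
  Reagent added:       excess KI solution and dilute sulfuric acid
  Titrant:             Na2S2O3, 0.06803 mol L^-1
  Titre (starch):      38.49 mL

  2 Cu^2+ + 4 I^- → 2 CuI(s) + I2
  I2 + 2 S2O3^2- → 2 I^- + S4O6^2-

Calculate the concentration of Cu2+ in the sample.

0.1072 mol/L

n(S2O3^2-) = 0.03849 × 0.06803 = 2.618 × 10^-3 mol
n(I2) = n(S2O3^2-)/2 = 1.309 × 10^-3 mol
From the 2:1 ratio, n(Cu2+) in the aliquot = 2/1 × 1.309 × 10^-3 = 2.618 × 10^-3 mol
[Cu2+] = 2.618 × 10^-3 / 0.02443 = 0.1072 mol/L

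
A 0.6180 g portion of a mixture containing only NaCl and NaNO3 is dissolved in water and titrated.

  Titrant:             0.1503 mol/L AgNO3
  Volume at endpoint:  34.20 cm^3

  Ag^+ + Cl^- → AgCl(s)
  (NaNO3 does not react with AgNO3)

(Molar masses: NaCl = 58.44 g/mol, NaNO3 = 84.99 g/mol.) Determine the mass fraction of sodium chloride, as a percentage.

48.61 %

n(AgNO3) = 0.03420 × 0.1503 = 5.140 × 10^-3 mol
Let x = n(NaCl), y = n(NaNO3).
Titrant: 1x = 5.140 × 10^-3;  mass: 58.44x + 84.99y = 0.6180
Solving, x = 5.140 × 10^-3 mol, y = 3.737 × 10^-3 mol
mass of NaCl = 5.140 × 10^-3 × 58.44 = 0.3004 g
% NaCl = 0.3004 / 0.6180 × 100 = 48.61 %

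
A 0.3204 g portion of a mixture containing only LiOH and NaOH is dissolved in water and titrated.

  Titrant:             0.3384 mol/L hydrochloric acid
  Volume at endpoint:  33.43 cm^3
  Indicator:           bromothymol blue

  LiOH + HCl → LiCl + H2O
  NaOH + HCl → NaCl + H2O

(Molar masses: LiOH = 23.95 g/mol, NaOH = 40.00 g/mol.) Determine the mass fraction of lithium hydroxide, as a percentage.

61.53 %

n(HCl) = 0.03343 × 0.3384 = 0.01131 mol
Let x = n(LiOH), y = n(NaOH).
Titrant: 1x + 1y = 0.01131;  mass: 23.95x + 40.00y = 0.3204
Solving, x = 8.231 × 10^-3 mol, y = 3.082 × 10^-3 mol
mass of LiOH = 8.231 × 10^-3 × 23.95 = 0.1971 g
% LiOH = 0.1971 / 0.3204 × 100 = 61.53 %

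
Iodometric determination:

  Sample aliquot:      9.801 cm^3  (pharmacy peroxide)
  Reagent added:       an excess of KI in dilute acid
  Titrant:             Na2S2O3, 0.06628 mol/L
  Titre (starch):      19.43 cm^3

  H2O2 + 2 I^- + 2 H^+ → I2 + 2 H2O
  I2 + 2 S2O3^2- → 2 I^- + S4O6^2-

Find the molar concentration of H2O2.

n(S2O3^2-) = 0.01943 × 0.06628 = 1.288 × 10^-3 mol
n(I2) = n(S2O3^2-)/2 = 6.439 × 10^-4 mol
n(H2O2) in the aliquot = 6.439 × 10^-4 mol (1:1 ratio)
[H2O2] = 6.439 × 10^-4 / 0.009801 = 0.06570 mol/L

0.06570 mol/L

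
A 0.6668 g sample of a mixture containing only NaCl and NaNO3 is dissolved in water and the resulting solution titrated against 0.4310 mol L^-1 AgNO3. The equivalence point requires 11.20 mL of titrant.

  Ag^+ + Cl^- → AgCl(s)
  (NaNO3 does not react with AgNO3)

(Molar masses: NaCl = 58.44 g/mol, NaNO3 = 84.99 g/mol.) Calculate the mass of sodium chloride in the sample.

0.2821 g

n(AgNO3) = 0.01120 × 0.4310 = 4.827 × 10^-3 mol
Let x = n(NaCl), y = n(NaNO3).
Titrant: 1x = 4.827 × 10^-3;  mass: 58.44x + 84.99y = 0.6668
Solving, x = 4.827 × 10^-3 mol, y = 4.526 × 10^-3 mol
mass of NaCl = 4.827 × 10^-3 × 58.44 = 0.2821 g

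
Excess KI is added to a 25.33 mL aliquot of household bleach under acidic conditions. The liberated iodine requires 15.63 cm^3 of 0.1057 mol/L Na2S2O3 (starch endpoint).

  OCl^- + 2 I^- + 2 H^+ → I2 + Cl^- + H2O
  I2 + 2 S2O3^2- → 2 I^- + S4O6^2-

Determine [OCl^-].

0.03261 mol/L

n(S2O3^2-) = 0.01563 × 0.1057 = 1.652 × 10^-3 mol
n(I2) = n(S2O3^2-)/2 = 8.260 × 10^-4 mol
n(OCl^-) in the aliquot = 8.260 × 10^-4 mol (1:1 ratio)
[OCl^-] = 8.260 × 10^-4 / 0.02533 = 0.03261 mol/L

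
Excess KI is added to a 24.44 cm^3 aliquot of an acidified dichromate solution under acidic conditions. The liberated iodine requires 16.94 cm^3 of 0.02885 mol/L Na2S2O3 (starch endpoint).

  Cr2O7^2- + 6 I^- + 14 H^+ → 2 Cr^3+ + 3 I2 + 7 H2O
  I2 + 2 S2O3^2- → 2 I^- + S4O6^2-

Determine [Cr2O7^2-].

0.003333 mol/L

n(S2O3^2-) = 0.01694 × 0.02885 = 4.887 × 10^-4 mol
n(I2) = n(S2O3^2-)/2 = 2.444 × 10^-4 mol
From the 1:3 ratio, n(Cr2O7^2-) in the aliquot = 1/3 × 2.444 × 10^-4 = 8.145 × 10^-5 mol
[Cr2O7^2-] = 8.145 × 10^-5 / 0.02444 = 0.003333 mol/L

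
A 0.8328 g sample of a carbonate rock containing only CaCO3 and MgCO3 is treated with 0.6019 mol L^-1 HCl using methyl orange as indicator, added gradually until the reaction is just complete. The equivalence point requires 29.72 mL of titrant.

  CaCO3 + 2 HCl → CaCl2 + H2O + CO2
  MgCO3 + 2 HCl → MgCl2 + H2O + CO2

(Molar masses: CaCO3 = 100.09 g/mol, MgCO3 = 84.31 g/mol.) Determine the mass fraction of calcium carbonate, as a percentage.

n(HCl) = 0.02972 × 0.6019 = 0.01789 mol
Let x = n(CaCO3), y = n(MgCO3).
Titrant: 2x + 2y = 0.01789;  mass: 100.09x + 84.31y = 0.8328
Solving, x = 4.988 × 10^-3 mol, y = 3.956 × 10^-3 mol
mass of CaCO3 = 4.988 × 10^-3 × 100.09 = 0.4993 g
% CaCO3 = 0.4993 / 0.8328 × 100 = 59.95 %

59.95 %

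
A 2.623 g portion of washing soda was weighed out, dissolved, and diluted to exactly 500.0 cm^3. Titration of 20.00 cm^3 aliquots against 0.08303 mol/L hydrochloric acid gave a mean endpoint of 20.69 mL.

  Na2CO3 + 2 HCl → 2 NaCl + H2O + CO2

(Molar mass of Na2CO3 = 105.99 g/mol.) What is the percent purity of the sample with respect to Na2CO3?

86.77 %

n(HCl) per titration = 0.02069 × 0.08303 = 1.718 × 10^-3 mol
From the 1:2 ratio, n(Na2CO3) in each aliquot = 1/2 × 1.718 × 10^-3 = 8.589 × 10^-4 mol
n(Na2CO3) in the whole flask = 8.589 × 10^-4 × 500.0/20.00 = 0.02147 mol
mass of Na2CO3 = 0.02147 × 105.99 = 2.276 g
% Na2CO3 = 2.276 / 2.623 × 100 = 86.77 %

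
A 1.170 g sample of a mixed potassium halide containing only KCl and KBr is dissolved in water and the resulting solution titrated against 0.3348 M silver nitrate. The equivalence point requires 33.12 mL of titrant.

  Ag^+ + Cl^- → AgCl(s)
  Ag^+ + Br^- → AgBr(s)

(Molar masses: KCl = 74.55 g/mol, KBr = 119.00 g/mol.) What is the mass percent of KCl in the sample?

n(AgNO3) = 0.03312 × 0.3348 = 0.01109 mol
Let x = n(KCl), y = n(KBr).
Titrant: 1x + 1y = 0.01109;  mass: 74.55x + 119.00y = 1.170
Solving, x = 3.364 × 10^-3 mol, y = 7.724 × 10^-3 mol
mass of KCl = 3.364 × 10^-3 × 74.55 = 0.2508 g
% KCl = 0.2508 / 1.170 × 100 = 21.44 %

21.44 %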